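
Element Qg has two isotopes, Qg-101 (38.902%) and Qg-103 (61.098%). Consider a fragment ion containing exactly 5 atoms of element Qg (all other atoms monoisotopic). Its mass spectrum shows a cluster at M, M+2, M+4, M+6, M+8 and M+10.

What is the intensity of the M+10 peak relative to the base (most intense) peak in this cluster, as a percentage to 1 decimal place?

Binomial terms of (0.38902 + 0.61098)^5: M 0.0089, M+2 0.0700, M+4 0.2198, M+6 0.3452, M+8 0.2711, M+10 0.0851 → M+6 is the base peak.
P(M+6) = C(5,3) × 0.38902^2 × 0.61098^3 = 10 × 0.15133656 × 0.22807673 = 0.345163 (base)
P(M+10) = C(5,5) × 0.38902^0 × 0.61098^5 = 1 × 1.0000 × 0.08514026 = 0.085140
Relative intensity = 0.085140 / 0.345163 × 100 = 24.7

24.7%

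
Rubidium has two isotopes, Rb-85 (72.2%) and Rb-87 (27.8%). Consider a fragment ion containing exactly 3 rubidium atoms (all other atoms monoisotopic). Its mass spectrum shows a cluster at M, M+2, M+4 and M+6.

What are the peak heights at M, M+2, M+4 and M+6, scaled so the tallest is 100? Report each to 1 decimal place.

Each Rb atom is independently Rb-85 (p = 0.722) or Rb-87 (q = 0.278); the cluster is the binomial expansion (p + q)^3.
P(M) = 0.722^3 = 0.376367
P(M+2) = 3 × 0.722^2 × 0.278^1 = 0.434751
P(M+4) = 3 × 0.722^1 × 0.278^2 = 0.167397
P(M+6) = 0.278^3 = 0.021485
The M+2 peak is largest (0.434751); scaling to 100 gives 86.6 : 100.0 : 38.5 : 4.9.

86.6 : 100.0 : 38.5 : 4.9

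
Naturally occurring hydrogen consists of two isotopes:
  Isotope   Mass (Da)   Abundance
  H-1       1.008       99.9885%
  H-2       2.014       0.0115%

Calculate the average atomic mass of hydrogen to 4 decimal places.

1.0081 Da

Ar = Σ fᵢ·mᵢ = 0.999885 × 1.008 + 0.000115 × 2.014
= 1.00788 + 0.00023 = 1.00811 Da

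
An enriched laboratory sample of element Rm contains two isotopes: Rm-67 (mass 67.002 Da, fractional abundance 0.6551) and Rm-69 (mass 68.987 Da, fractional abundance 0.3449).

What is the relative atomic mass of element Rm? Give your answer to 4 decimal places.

67.6866 Da

The abundance-weighted mean is 0.6551 × 67.002 + 0.3449 × 68.987
= 43.89301 + 23.79362 = 67.68663 Da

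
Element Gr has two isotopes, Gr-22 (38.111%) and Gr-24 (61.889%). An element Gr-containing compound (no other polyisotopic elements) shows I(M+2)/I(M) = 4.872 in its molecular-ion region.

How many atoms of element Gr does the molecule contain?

3

The M+2/M ratio from n Gr atoms is n · q/p = n · 0.61889/0.38111.
n = 4.872 × 0.38111/0.61889 = 3.00 ≈ 3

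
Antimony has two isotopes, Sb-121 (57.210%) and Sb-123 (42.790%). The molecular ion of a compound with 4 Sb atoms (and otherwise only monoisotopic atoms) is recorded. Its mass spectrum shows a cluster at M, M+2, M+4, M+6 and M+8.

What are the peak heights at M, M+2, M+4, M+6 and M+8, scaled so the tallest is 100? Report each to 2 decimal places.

Each Sb atom is independently Sb-121 (p = 0.57210) or Sb-123 (q = 0.42790); the cluster is the binomial expansion (p + q)^4.
P(M) = 0.57210^4 = 0.107124
P(M+2) = 4 × 0.57210^3 × 0.42790^1 = 0.320493
P(M+4) = 6 × 0.57210^2 × 0.42790^2 = 0.359567
P(M+6) = 4 × 0.57210^1 × 0.42790^3 = 0.179291
P(M+8) = 0.42790^4 = 0.033525
The M+4 peak is largest (0.359567); scaling to 100 gives 29.79 : 89.13 : 100.00 : 49.86 : 9.32.

29.79 : 89.13 : 100.00 : 49.86 : 9.32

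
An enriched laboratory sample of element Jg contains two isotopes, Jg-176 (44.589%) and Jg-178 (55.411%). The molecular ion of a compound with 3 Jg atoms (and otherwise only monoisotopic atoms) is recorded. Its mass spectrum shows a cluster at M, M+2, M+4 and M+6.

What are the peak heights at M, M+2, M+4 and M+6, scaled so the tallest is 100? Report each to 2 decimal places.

The 3 Jg atoms are independent, so intensities follow the terms of (0.44589 + 0.55411)^3.
P(M) = 0.44589^3 = 0.088651
P(M+2) = 3 × 0.44589^2 × 0.55411^1 = 0.330501
P(M+4) = 3 × 0.44589^1 × 0.55411^2 = 0.410715
P(M+6) = 0.55411^3 = 0.170133
The M+4 peak is largest (0.410715); scaling to 100 gives 21.58 : 80.47 : 100.00 : 41.42.

21.58 : 80.47 : 100.00 : 41.42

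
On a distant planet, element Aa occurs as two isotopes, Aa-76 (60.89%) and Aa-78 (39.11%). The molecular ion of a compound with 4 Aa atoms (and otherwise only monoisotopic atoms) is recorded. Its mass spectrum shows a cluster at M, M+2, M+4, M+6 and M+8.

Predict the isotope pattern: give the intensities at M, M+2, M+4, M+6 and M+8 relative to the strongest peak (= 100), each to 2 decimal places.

38.92 : 100.00 : 96.35 : 41.26 : 6.62

Each Aa atom is independently Aa-76 (p = 0.6089) or Aa-78 (q = 0.3911); the cluster is the binomial expansion (p + q)^4.
P(M) = 0.6089^4 = 0.137462
P(M+2) = 4 × 0.6089^3 × 0.3911^1 = 0.353172
P(M+4) = 6 × 0.6089^2 × 0.3911^2 = 0.340266
P(M+6) = 4 × 0.6089^1 × 0.3911^3 = 0.145703
P(M+8) = 0.3911^4 = 0.023397
The M+2 peak is largest (0.353172); scaling to 100 gives 38.92 : 100.00 : 96.35 : 41.26 : 6.62.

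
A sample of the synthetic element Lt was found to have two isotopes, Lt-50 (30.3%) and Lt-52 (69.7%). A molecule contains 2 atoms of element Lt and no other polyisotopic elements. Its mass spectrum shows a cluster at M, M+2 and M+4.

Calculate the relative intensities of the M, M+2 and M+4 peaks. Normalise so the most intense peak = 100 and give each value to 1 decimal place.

Each Lt atom is independently Lt-50 (p = 0.303) or Lt-52 (q = 0.697); the cluster is the binomial expansion (p + q)^2.
P(M) = 0.303^2 = 0.091809
P(M+2) = 2 × 0.303^1 × 0.697^1 = 0.422382
P(M+4) = 0.697^2 = 0.485809
The M+4 peak is largest (0.485809); scaling to 100 gives 18.9 : 86.9 : 100.0.

18.9 : 86.9 : 100.0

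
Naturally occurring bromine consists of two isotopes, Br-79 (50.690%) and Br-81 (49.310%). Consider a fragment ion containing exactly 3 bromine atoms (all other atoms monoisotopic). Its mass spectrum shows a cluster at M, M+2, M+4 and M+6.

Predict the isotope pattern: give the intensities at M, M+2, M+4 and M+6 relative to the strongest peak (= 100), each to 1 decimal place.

Each Br atom is independently Br-79 (p = 0.50690) or Br-81 (q = 0.49310); the cluster is the binomial expansion (p + q)^3.
P(M) = 0.50690^3 = 0.130247
P(M+2) = 3 × 0.50690^2 × 0.49310^1 = 0.380103
P(M+4) = 3 × 0.50690^1 × 0.49310^2 = 0.369755
P(M+6) = 0.49310^3 = 0.119896
The M+2 peak is largest (0.380103); scaling to 100 gives 34.3 : 100.0 : 97.3 : 31.5.

34.3 : 100.0 : 97.3 : 31.5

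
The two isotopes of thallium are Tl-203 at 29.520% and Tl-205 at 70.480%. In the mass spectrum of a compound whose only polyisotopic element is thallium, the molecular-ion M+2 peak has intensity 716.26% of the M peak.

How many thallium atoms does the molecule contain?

3

For n independent Tl atoms, I(M+2)/I(M) = n · (abundance Tl-205) / (abundance Tl-203) = n · 0.70480/0.29520.
n = 7.1626 × 0.29520/0.70480 = 3.00 ≈ 3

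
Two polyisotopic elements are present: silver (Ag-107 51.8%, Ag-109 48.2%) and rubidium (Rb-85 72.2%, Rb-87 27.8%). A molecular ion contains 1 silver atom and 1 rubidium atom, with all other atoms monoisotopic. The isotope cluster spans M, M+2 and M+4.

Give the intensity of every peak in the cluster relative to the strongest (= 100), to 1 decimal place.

Silver pattern (n=1): 0.5180 : 0.4820
Rubidium pattern (n=1): 0.7220 : 0.2780
Convolve the two distributions (both contribute in 2-u steps):
  M: 0.5180×0.7220 = 0.373996
  M+2: 0.5180×0.2780 + 0.4820×0.7220 = 0.492008
  M+4: 0.4820×0.2780 = 0.133996
Scale to base peak (0.492008) = 100: 76.0 : 100.0 : 27.2

76.0 : 100.0 : 27.2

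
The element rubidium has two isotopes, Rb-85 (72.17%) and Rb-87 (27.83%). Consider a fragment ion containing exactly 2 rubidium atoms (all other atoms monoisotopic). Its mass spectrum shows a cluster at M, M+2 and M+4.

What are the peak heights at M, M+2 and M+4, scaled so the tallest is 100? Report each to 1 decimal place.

Expanding (0.7217 + 0.2783)^2:
P(M) = 0.7217^2 = 0.520851
P(M+2) = 2 × 0.7217^1 × 0.2783^1 = 0.401698
P(M+4) = 0.2783^2 = 0.077451
The M peak is largest (0.520851); scaling to 100 gives 100.0 : 77.1 : 14.9.

100.0 : 77.1 : 14.9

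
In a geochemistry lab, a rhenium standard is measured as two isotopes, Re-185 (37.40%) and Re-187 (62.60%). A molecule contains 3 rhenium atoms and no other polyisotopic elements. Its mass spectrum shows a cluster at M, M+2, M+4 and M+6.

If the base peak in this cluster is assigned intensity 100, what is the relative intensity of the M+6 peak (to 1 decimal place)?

Binomial terms of (0.3740 + 0.6260)^3: M 0.0523, M+2 0.2627, M+4 0.4397, M+6 0.2453 → M+4 is the base peak.
P(M+4) = C(3,2) × 0.3740^1 × 0.6260^2 = 3 × 0.3740 × 0.391876 = 0.439685 (base)
P(M+6) = C(3,3) × 0.3740^0 × 0.6260^3 = 1 × 1.0000 × 0.24531438 = 0.245314
Relative intensity = 0.245314 / 0.439685 × 100 = 55.8

55.8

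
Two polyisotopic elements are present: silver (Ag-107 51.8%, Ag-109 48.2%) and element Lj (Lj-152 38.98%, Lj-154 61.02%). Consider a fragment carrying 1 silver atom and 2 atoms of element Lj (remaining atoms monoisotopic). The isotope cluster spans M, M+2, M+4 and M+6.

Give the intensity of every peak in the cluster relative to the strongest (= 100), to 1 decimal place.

Silver pattern (n=1): 0.5180 : 0.4820
Element Lj pattern (n=2): 0.15194404 : 0.47571192 : 0.37234404
Convolve the two distributions (both contribute in 2-u steps):
  M: 0.5180×0.15194404 = 0.078707
  M+2: 0.5180×0.47571192 + 0.4820×0.15194404 = 0.319656
  M+4: 0.5180×0.37234404 + 0.4820×0.47571192 = 0.422167
  M+6: 0.4820×0.37234404 = 0.179470
Scale to base peak (0.422167) = 100: 18.6 : 75.7 : 100.0 : 42.5

18.6 : 75.7 : 100.0 : 42.5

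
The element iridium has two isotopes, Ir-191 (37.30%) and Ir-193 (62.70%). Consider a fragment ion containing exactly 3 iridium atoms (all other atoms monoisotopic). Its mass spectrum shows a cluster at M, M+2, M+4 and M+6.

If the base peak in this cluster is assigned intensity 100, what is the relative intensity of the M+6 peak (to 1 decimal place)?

56.0

Term probabilities: M 0.0519, M+2 0.2617, M+4 0.4399, M+6 0.2465. Base peak = M+4.
P(M+4) = C(3,2) × 0.3730^1 × 0.6270^2 = 3 × 0.3730 × 0.393129 = 0.439911 (base)
P(M+6) = C(3,3) × 0.3730^0 × 0.6270^3 = 1 × 1.0000 × 0.24649188 = 0.246492
Relative intensity = 0.246492 / 0.439911 × 100 = 56.0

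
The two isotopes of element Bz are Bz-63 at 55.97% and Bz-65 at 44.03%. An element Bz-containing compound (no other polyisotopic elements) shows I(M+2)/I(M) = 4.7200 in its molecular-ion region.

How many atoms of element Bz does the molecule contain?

For n independent Bz atoms, I(M+2)/I(M) = n · (abundance Bz-65) / (abundance Bz-63) = n · 0.4403/0.5597.
n = 4.7200 × 0.5597/0.4403 = 6.00 ≈ 6

6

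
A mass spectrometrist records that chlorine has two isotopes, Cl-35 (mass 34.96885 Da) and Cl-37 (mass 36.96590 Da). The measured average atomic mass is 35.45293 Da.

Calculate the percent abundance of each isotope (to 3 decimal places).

Writing the weighted mean with unknown fraction x of Cl-35:
34.96885·x + 36.96590·(1 − x) = 35.45293
(34.96885 − 36.96590)·x = 35.45293 − 36.96590
x = -1.51297 / -1.99705 = 0.75760 → 75.760% Cl-35, 24.240% Cl-37.

Cl-35: 75.760%, Cl-37: 24.240%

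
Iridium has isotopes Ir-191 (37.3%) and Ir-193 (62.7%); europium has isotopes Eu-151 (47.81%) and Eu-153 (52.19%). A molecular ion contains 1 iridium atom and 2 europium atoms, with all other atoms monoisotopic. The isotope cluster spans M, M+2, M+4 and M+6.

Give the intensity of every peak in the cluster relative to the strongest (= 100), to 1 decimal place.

20.6 : 79.5 : 100.0 : 41.2

Iridium pattern (n=1): 0.3730 : 0.6270
Europium pattern (n=2): 0.22857961 : 0.49904078 : 0.27237961
Convolve the two distributions (both contribute in 2-u steps):
  M: 0.3730×0.22857961 = 0.085260
  M+2: 0.3730×0.49904078 + 0.6270×0.22857961 = 0.329462
  M+4: 0.3730×0.27237961 + 0.6270×0.49904078 = 0.414496
  M+6: 0.6270×0.27237961 = 0.170782
Scale to base peak (0.414496) = 100: 20.6 : 79.5 : 100.0 : 41.2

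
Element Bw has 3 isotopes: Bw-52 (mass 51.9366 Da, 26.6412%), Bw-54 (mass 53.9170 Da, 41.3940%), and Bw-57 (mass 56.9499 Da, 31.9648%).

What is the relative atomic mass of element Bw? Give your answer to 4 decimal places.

Average mass = Σ (abundance × isotope mass) = 0.266412 × 51.9366 + 0.413940 × 53.9170 + 0.319648 × 56.9499
= 13.83653 + 22.31840 + 18.20392 = 54.35885 Da

54.3589 Da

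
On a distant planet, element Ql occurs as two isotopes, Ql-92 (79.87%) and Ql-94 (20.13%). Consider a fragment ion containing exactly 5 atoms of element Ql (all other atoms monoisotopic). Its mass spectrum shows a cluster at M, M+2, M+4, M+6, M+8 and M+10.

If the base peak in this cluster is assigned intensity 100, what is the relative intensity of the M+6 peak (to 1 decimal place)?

12.7

(0.7987 + 0.2013)^5 gives M 0.3250, M+2 0.4096, M+4 0.2065, M+6 0.0520, M+8 0.0066, M+10 0.0003; the largest is M+2.
P(M+2) = C(5,1) × 0.7987^4 × 0.2013^1 = 5 × 0.40694408 × 0.2013 = 0.409589 (base)
P(M+6) = C(5,3) × 0.7987^2 × 0.2013^3 = 10 × 0.63792169 × 0.00815702 = 0.052035
Relative intensity = 0.052035 / 0.409589 × 100 = 12.7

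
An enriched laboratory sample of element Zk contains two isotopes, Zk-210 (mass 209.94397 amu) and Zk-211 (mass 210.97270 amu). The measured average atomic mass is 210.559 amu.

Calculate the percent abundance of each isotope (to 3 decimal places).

With x = fraction of Zk-210 (so Zk-211 is 1 − x):
209.94397·x + 210.97270·(1 − x) = 210.559
(209.94397 − 210.97270)·x = 210.559 − 210.97270
x = -0.41370 / -1.02873 = 0.40215 → 40.215% Zk-210, 59.785% Zk-211.

Zk-210: 40.215%, Zk-211: 59.785%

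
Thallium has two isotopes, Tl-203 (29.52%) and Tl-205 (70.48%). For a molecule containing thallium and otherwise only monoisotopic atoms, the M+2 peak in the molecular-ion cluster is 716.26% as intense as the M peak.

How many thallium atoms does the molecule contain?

For n independent Tl atoms, I(M+2)/I(M) = n · (abundance Tl-205) / (abundance Tl-203) = n · 0.7048/0.2952.
n = 7.1626 × 0.2952/0.7048 = 3.00 ≈ 3

3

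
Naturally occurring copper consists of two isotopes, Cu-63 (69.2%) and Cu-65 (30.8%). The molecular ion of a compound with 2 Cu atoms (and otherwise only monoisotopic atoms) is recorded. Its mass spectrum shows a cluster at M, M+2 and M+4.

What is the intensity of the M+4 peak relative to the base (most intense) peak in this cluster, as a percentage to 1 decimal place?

19.8%

Binomial terms of (0.692 + 0.308)^2: M 0.4789, M+2 0.4263, M+4 0.0949 → M is the base peak.
P(M) = C(2,0) × 0.692^2 × 0.308^0 = 1 × 0.478864 × 1.0000 = 0.478864 (base)
P(M+4) = C(2,2) × 0.692^0 × 0.308^2 = 1 × 1.0000 × 0.094864 = 0.094864
Relative intensity = 0.094864 / 0.478864 × 100 = 19.8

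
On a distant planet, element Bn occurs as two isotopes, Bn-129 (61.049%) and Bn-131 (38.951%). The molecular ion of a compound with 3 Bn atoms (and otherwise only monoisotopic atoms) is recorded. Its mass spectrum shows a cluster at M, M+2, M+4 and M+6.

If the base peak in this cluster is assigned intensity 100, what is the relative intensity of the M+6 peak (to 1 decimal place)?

13.6

Binomial terms of (0.61049 + 0.38951)^3: M 0.2275, M+2 0.4355, M+4 0.2779, M+6 0.0591 → M+2 is the base peak.
P(M+2) = C(3,1) × 0.61049^2 × 0.38951^1 = 3 × 0.37269804 × 0.38951 = 0.435509 (base)
P(M+6) = C(3,3) × 0.61049^0 × 0.38951^3 = 1 × 1.0000 × 0.05909569 = 0.059096
Relative intensity = 0.059096 / 0.435509 × 100 = 13.6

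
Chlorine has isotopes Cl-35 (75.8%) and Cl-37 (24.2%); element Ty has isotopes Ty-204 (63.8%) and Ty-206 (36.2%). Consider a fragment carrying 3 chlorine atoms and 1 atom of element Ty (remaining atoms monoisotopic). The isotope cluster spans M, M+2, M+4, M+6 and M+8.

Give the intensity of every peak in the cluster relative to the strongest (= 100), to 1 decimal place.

65.6 : 100.0 : 55.7 : 13.5 : 1.2

Chlorine pattern (n=3): 0.43551951 : 0.41713346 : 0.13317454 : 0.01417249
Element Ty pattern (n=1): 0.6380 : 0.3620
Convolve the two distributions (both contribute in 2-u steps):
  M: 0.43551951×0.6380 = 0.277861
  M+2: 0.43551951×0.3620 + 0.41713346×0.6380 = 0.423789
  M+4: 0.41713346×0.3620 + 0.13317454×0.6380 = 0.235968
  M+6: 0.13317454×0.3620 + 0.01417249×0.6380 = 0.057251
  M+8: 0.01417249×0.3620 = 0.005130
Scale to base peak (0.423789) = 100: 65.6 : 100.0 : 55.7 : 13.5 : 1.2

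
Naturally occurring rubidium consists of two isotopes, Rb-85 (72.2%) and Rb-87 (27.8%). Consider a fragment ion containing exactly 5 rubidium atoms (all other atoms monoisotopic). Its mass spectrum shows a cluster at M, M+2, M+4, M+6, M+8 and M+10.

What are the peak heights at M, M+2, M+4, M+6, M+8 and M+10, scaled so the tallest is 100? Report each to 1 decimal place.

51.9 : 100.0 : 77.0 : 29.7 : 5.7 : 0.4

The 5 Rb atoms are independent, so intensities follow the terms of (0.722 + 0.278)^5.
P(M) = 0.722^5 = 0.196194
P(M+2) = 5 × 0.722^4 × 0.278^1 = 0.377714
P(M+4) = 10 × 0.722^3 × 0.278^2 = 0.290872
P(M+6) = 10 × 0.722^2 × 0.278^3 = 0.111998
P(M+8) = 5 × 0.722^1 × 0.278^4 = 0.021562
P(M+10) = 0.278^5 = 0.001660
The M+2 peak is largest (0.377714); scaling to 100 gives 51.9 : 100.0 : 77.0 : 29.7 : 5.7 : 0.4.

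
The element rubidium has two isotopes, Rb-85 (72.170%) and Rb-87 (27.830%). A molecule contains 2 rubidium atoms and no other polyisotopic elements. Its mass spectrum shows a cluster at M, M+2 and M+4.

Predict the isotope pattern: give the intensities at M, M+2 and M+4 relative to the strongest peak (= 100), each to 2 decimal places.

100.00 : 77.12 : 14.87

Expanding (0.72170 + 0.27830)^2:
P(M) = 0.72170^2 = 0.520851
P(M+2) = 2 × 0.72170^1 × 0.27830^1 = 0.401698
P(M+4) = 0.27830^2 = 0.077451
The M peak is largest (0.520851); scaling to 100 gives 100.00 : 77.12 : 14.87.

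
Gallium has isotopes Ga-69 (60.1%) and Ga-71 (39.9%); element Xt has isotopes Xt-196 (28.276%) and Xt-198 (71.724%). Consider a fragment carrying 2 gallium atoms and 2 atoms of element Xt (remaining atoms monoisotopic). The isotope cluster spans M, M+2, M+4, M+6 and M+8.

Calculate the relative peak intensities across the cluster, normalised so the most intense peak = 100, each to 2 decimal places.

7.35 : 47.03 : 100.00 : 79.20 : 20.84

Gallium pattern (n=2): 0.361201 : 0.479598 : 0.159201
Element Xt pattern (n=2): 0.07995322 : 0.40561356 : 0.51443322
Convolve the two distributions (both contribute in 2-u steps):
  M: 0.361201×0.07995322 = 0.028879
  M+2: 0.361201×0.40561356 + 0.479598×0.07995322 = 0.184853
  M+4: 0.361201×0.51443322 + 0.479598×0.40561356 + 0.159201×0.07995322 = 0.393074
  M+6: 0.479598×0.51443322 + 0.159201×0.40561356 = 0.311295
  M+8: 0.159201×0.51443322 = 0.081898
Scale to base peak (0.393074) = 100: 7.35 : 47.03 : 100.00 : 79.20 : 20.84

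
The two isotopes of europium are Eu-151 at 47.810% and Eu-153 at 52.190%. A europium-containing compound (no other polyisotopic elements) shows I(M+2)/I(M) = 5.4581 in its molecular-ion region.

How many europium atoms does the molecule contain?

5

The M+2/M ratio from n Eu atoms is n · q/p = n · 0.52190/0.47810.
n = 5.4581 × 0.47810/0.52190 = 5.00 ≈ 5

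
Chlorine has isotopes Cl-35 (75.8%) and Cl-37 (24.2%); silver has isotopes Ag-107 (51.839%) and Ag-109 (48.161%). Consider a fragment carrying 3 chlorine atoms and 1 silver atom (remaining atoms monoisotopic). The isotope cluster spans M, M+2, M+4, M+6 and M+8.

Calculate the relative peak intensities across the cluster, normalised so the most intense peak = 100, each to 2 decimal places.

Chlorine pattern (n=3): 0.43551951 : 0.41713346 : 0.13317454 : 0.01417249
Silver pattern (n=1): 0.51839 : 0.48161
Convolve the two distributions (both contribute in 2-u steps):
  M: 0.43551951×0.51839 = 0.225769
  M+2: 0.43551951×0.48161 + 0.41713346×0.51839 = 0.425988
  M+4: 0.41713346×0.48161 + 0.13317454×0.51839 = 0.269932
  M+6: 0.13317454×0.48161 + 0.01417249×0.51839 = 0.071485
  M+8: 0.01417249×0.48161 = 0.006826
Scale to base peak (0.425988) = 100: 53.00 : 100.00 : 63.37 : 16.78 : 1.60

53.00 : 100.00 : 63.37 : 16.78 : 1.60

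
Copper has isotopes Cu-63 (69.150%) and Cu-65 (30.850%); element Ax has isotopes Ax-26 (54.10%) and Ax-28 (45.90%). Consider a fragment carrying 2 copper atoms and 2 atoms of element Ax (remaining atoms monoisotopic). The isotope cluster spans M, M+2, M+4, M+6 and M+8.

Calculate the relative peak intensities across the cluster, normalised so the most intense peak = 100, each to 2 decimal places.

Copper pattern (n=2): 0.47817225 : 0.4266555 : 0.09517225
Element Ax pattern (n=2): 0.292681 : 0.496638 : 0.210681
Convolve the two distributions (both contribute in 2-u steps):
  M: 0.47817225×0.292681 = 0.139952
  M+2: 0.47817225×0.496638 + 0.4266555×0.292681 = 0.362352
  M+4: 0.47817225×0.210681 + 0.4266555×0.496638 + 0.09517225×0.292681 = 0.340490
  M+6: 0.4266555×0.210681 + 0.09517225×0.496638 = 0.137154
  M+8: 0.09517225×0.210681 = 0.020051
Scale to base peak (0.362352) = 100: 38.62 : 100.00 : 93.97 : 37.85 : 5.53

38.62 : 100.00 : 93.97 : 37.85 : 5.53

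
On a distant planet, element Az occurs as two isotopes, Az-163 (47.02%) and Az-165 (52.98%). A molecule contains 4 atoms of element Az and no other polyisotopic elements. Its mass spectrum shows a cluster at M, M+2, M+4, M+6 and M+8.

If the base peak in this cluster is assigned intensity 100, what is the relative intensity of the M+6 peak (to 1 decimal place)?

Term probabilities: M 0.0489, M+2 0.2203, M+4 0.3723, M+6 0.2797, M+8 0.0788. Base peak = M+4.
P(M+4) = C(4,2) × 0.4702^2 × 0.5298^2 = 6 × 0.22108804 × 0.28068804 = 0.372341 (base)
P(M+6) = C(4,3) × 0.4702^1 × 0.5298^3 = 4 × 0.4702 × 0.14870852 = 0.279691
Relative intensity = 0.279691 / 0.372341 × 100 = 75.1

75.1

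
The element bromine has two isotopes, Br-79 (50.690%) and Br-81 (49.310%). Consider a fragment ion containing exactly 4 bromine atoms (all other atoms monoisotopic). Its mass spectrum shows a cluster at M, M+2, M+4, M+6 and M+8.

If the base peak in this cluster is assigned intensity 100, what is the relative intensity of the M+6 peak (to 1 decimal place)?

64.9

Binomial terms of (0.50690 + 0.49310)^4: M 0.0660, M+2 0.2569, M+4 0.3749, M+6 0.2431, M+8 0.0591 → M+4 is the base peak.
P(M+4) = C(4,2) × 0.50690^2 × 0.49310^2 = 6 × 0.25694761 × 0.24314761 = 0.374857 (base)
P(M+6) = C(4,3) × 0.50690^1 × 0.49310^3 = 4 × 0.5069 × 0.11989609 = 0.243101
Relative intensity = 0.243101 / 0.374857 × 100 = 64.9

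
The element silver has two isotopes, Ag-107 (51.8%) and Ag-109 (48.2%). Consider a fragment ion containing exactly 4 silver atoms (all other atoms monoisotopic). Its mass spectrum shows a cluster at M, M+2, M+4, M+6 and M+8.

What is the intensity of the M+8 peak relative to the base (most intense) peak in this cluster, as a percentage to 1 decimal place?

Binomial terms of (0.518 + 0.482)^4: M 0.0720, M+2 0.2680, M+4 0.3740, M+6 0.2320, M+8 0.0540 → M+4 is the base peak.
P(M+4) = C(4,2) × 0.518^2 × 0.482^2 = 6 × 0.268324 × 0.232324 = 0.374029 (base)
P(M+8) = C(4,4) × 0.518^0 × 0.482^4 = 1 × 1.0000 × 0.05397444 = 0.053974
Relative intensity = 0.053974 / 0.374029 × 100 = 14.4

14.4%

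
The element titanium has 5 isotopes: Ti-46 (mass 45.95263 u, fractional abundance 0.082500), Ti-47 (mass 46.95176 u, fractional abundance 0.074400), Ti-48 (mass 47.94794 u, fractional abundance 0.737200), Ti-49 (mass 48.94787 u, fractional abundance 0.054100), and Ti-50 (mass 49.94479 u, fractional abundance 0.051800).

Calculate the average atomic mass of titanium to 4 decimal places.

The abundance-weighted mean is 0.082500 × 45.95263 + 0.074400 × 46.95176 + 0.737200 × 47.94794 + 0.054100 × 48.94787 + 0.051800 × 49.94479
= 3.791092 + 3.493211 + 35.347221 + 2.648080 + 2.587140 = 47.866744 u

47.8667 u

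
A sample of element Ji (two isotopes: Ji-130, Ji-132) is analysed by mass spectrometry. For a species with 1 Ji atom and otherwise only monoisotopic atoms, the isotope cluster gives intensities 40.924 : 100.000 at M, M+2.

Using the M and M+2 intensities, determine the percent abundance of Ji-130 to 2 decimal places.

29.04%

Let p = fractional abundance of Ji-130. I(M+2)/I(M) = [C(1,1)·p^0·(1−p)] / p^1 = 1·(1−p)/p = 100.000/40.924 = 2.4436
(1−p)/p = 2.4436/1 = 2.4436  ⇒  p = 1/(1 + 2.4436) = 0.2904
Ji-130: 29.04%, Ji-132: 70.96%.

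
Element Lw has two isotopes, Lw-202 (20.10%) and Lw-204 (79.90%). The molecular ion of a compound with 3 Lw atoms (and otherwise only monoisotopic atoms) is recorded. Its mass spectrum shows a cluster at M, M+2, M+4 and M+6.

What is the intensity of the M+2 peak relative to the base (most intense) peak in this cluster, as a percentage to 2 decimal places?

18.99%

Term probabilities: M 0.0081, M+2 0.0968, M+4 0.3850, M+6 0.5101. Base peak = M+6.
P(M+6) = C(3,3) × 0.2010^0 × 0.7990^3 = 1 × 1.0000 × 0.5100824 = 0.510082 (base)
P(M+2) = C(3,1) × 0.2010^2 × 0.7990^1 = 3 × 0.040401 × 0.7990 = 0.096841
Relative intensity = 0.096841 / 0.510082 × 100 = 18.99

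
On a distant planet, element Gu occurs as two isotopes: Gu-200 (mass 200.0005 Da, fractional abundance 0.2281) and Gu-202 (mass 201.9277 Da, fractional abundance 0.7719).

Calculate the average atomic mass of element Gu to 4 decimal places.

Weight each isotope mass by its fractional abundance: 0.2281 × 200.0005 + 0.7719 × 201.9277
= 45.62011 + 155.86799 = 201.48810 Da

201.4881 Da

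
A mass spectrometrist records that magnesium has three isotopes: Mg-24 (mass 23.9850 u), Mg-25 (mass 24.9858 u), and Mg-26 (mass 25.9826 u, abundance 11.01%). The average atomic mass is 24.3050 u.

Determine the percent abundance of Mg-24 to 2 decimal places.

78.99%

The remaining 88.99% is split between Mg-24 (fraction x) and Mg-25 (fraction 0.8899 − x).
Substituting: 23.9850x + 24.9858(0.8899 − x) = 21.44431574
(23.9850 − 24.9858)x = -0.79054768  ⇒  x = 0.78992, y = 0.09998
Mg-24: 78.99%, Mg-25: 10.00%.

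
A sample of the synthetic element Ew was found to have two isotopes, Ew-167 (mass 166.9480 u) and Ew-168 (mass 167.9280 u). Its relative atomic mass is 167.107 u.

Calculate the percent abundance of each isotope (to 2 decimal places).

Let x be the fractional abundance of Ew-167; then Ew-168 has abundance 1 − x.
166.9480·x + 167.9280·(1 − x) = 167.107
(166.9480 − 167.9280)·x = 167.107 − 167.9280
x = -0.8210 / -0.9800 = 0.83776 → 83.78% Ew-167, 16.22% Ew-168.

Ew-167: 83.78%, Ew-168: 16.22%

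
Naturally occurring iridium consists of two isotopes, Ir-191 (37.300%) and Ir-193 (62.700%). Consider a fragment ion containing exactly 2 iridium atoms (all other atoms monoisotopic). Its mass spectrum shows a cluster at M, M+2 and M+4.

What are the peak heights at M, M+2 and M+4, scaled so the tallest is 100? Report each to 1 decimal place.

Each Ir atom is independently Ir-191 (p = 0.37300) or Ir-193 (q = 0.62700); the cluster is the binomial expansion (p + q)^2.
P(M) = 0.37300^2 = 0.139129
P(M+2) = 2 × 0.37300^1 × 0.62700^1 = 0.467742
P(M+4) = 0.62700^2 = 0.393129
The M+2 peak is largest (0.467742); scaling to 100 gives 29.7 : 100.0 : 84.0.

29.7 : 100.0 : 84.0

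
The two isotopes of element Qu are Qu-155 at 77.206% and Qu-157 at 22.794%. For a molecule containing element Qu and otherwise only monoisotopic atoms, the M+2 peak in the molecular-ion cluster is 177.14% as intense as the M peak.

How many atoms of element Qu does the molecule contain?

With n Qu atoms, P(M+2)/P(M) = C(n,1)·p^(n−1)q / p^n = n·q/p = n · 0.22794/0.77206.
n = 1.7714 × 0.77206/0.22794 = 6.00 ≈ 6

6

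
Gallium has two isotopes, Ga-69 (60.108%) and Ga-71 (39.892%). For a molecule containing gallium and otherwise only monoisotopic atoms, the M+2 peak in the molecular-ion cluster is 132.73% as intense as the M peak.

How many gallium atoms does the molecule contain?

2

For n independent Ga atoms, I(M+2)/I(M) = n · (abundance Ga-71) / (abundance Ga-69) = n · 0.39892/0.60108.
n = 1.3273 × 0.60108/0.39892 = 2.00 ≈ 2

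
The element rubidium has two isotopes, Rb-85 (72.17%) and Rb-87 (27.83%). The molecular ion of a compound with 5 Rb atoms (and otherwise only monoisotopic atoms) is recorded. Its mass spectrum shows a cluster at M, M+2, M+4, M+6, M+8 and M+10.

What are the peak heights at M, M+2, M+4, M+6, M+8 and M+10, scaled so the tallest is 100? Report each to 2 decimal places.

51.86 : 100.00 : 77.12 : 29.74 : 5.73 : 0.44

Each Rb atom is independently Rb-85 (p = 0.7217) or Rb-87 (q = 0.2783); the cluster is the binomial expansion (p + q)^5.
P(M) = 0.7217^5 = 0.195787
P(M+2) = 5 × 0.7217^4 × 0.2783^1 = 0.377494
P(M+4) = 10 × 0.7217^3 × 0.2783^2 = 0.291136
P(M+6) = 10 × 0.7217^2 × 0.2783^3 = 0.112267
P(M+8) = 5 × 0.7217^1 × 0.2783^4 = 0.021646
P(M+10) = 0.2783^5 = 0.001669
The M+2 peak is largest (0.377494); scaling to 100 gives 51.86 : 100.00 : 77.12 : 29.74 : 5.73 : 0.44.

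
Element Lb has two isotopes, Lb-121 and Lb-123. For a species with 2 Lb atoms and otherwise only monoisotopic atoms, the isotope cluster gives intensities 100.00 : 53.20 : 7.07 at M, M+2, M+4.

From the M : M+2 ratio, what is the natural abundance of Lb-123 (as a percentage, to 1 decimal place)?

21.0%

Let p = fractional abundance of Lb-121. I(M+2)/I(M) = [C(2,1)·p^1·(1−p)] / p^2 = 2·(1−p)/p = 53.20/100.00 = 0.5320
(1−p)/p = 0.5320/2 = 0.2660  ⇒  p = 1/(1 + 0.2660) = 0.7899
Lb-121: 79.0%, Lb-123: 21.0%.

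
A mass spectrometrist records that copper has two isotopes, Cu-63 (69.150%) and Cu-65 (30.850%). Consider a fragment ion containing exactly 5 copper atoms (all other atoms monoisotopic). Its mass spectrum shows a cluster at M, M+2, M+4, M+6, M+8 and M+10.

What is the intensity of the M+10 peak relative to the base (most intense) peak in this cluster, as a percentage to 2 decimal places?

(0.69150 + 0.30850)^5 gives M 0.1581, M+2 0.3527, M+4 0.3147, M+6 0.1404, M+8 0.0313, M+10 0.0028; the largest is M+2.
P(M+2) = C(5,1) × 0.69150^4 × 0.30850^1 = 5 × 0.2286487 × 0.3085 = 0.352691 (base)
P(M+10) = C(5,5) × 0.69150^0 × 0.30850^5 = 1 × 1.0000 × 0.00279432 = 0.002794
Relative intensity = 0.002794 / 0.352691 × 100 = 0.79

0.79%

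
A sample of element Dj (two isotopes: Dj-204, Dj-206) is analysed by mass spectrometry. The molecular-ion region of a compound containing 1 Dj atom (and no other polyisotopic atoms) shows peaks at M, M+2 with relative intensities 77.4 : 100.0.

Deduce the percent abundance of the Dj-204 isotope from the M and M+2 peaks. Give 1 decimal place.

Write p for the Dj-204 fraction. I(M+2)/I(M) = [C(1,1)·p^0·(1−p)] / p^1 = 1·(1−p)/p = 100.0/77.4 = 1.2920
(1−p)/p = 1.2920/1 = 1.2920  ⇒  p = 1/(1 + 1.2920) = 0.4363
Dj-204: 43.6%, Dj-206: 56.4%.

43.6%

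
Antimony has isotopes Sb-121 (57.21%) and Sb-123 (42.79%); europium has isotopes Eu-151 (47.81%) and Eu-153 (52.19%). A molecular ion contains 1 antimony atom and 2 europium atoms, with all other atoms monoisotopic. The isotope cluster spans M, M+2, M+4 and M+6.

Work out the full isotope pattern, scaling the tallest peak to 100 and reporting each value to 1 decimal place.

Antimony pattern (n=1): 0.5721 : 0.4279
Europium pattern (n=2): 0.22857961 : 0.49904078 : 0.27237961
Convolve the two distributions (both contribute in 2-u steps):
  M: 0.5721×0.22857961 = 0.130770
  M+2: 0.5721×0.49904078 + 0.4279×0.22857961 = 0.383310
  M+4: 0.5721×0.27237961 + 0.4279×0.49904078 = 0.369368
  M+6: 0.4279×0.27237961 = 0.116551
Scale to base peak (0.383310) = 100: 34.1 : 100.0 : 96.4 : 30.4

34.1 : 100.0 : 96.4 : 30.4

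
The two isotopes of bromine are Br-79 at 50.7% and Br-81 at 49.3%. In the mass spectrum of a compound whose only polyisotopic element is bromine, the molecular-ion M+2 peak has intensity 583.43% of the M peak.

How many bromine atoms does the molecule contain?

With n Br atoms, P(M+2)/P(M) = C(n,1)·p^(n−1)q / p^n = n·q/p = n · 0.493/0.507.
n = 5.8343 × 0.507/0.493 = 6.00 ≈ 6

6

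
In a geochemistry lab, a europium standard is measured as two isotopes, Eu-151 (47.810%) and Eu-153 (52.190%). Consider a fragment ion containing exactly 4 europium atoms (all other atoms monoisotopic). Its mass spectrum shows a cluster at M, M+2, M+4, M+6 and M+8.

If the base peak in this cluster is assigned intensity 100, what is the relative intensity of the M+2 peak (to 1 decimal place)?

(0.47810 + 0.52190)^4 gives M 0.0522, M+2 0.2281, M+4 0.3736, M+6 0.2719, M+8 0.0742; the largest is M+4.
P(M+4) = C(4,2) × 0.47810^2 × 0.52190^2 = 6 × 0.22857961 × 0.27237961 = 0.373563 (base)
P(M+2) = C(4,1) × 0.47810^3 × 0.52190^1 = 4 × 0.10928391 × 0.5219 = 0.228141
Relative intensity = 0.228141 / 0.373563 × 100 = 61.1

61.1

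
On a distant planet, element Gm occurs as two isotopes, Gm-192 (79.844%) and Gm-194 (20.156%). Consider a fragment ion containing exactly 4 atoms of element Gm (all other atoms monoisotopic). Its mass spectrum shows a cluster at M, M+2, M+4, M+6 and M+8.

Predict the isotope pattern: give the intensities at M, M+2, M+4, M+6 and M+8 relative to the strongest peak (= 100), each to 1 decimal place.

99.0 : 100.0 : 37.9 : 6.4 : 0.4

Expanding (0.79844 + 0.20156)^4:
P(M) = 0.79844^4 = 0.406414
P(M+2) = 4 × 0.79844^3 × 0.20156^1 = 0.410385
P(M+4) = 6 × 0.79844^2 × 0.20156^2 = 0.155398
P(M+6) = 4 × 0.79844^1 × 0.20156^3 = 0.026153
P(M+8) = 0.20156^4 = 0.001651
The M+2 peak is largest (0.410385); scaling to 100 gives 99.0 : 100.0 : 37.9 : 6.4 : 0.4.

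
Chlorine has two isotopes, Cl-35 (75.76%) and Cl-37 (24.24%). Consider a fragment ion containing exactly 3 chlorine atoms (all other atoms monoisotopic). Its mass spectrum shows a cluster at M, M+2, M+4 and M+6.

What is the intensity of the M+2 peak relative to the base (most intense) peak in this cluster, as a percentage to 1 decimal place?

Term probabilities: M 0.4348, M+2 0.4174, M+4 0.1335, M+6 0.0142. Base peak = M.
P(M) = C(3,0) × 0.7576^3 × 0.2424^0 = 1 × 0.4348304 × 1.0000 = 0.434830 (base)
P(M+2) = C(3,1) × 0.7576^2 × 0.2424^1 = 3 × 0.57395776 × 0.2424 = 0.417382
Relative intensity = 0.417382 / 0.434830 × 100 = 96.0

96.0%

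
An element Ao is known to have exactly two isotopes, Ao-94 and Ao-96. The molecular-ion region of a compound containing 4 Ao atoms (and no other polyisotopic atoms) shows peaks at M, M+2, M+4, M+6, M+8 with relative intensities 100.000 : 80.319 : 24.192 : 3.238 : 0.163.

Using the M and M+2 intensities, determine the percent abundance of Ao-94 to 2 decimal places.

Let p = fractional abundance of Ao-94. I(M+2)/I(M) = [C(4,1)·p^3·(1−p)] / p^4 = 4·(1−p)/p = 80.319/100.000 = 0.8032
(1−p)/p = 0.8032/4 = 0.2008  ⇒  p = 1/(1 + 0.2008) = 0.8328
Ao-94: 83.28%, Ao-96: 16.72%.

83.28%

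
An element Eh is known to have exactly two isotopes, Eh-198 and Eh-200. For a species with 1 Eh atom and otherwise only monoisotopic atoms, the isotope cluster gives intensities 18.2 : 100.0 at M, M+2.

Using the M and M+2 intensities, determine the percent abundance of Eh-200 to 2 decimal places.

84.60%

Write p for the Eh-198 fraction. I(M+2)/I(M) = [C(1,1)·p^0·(1−p)] / p^1 = 1·(1−p)/p = 100.0/18.2 = 5.4945
(1−p)/p = 5.4945/1 = 5.4945  ⇒  p = 1/(1 + 5.4945) = 0.1540
Eh-198: 15.40%, Eh-200: 84.60%.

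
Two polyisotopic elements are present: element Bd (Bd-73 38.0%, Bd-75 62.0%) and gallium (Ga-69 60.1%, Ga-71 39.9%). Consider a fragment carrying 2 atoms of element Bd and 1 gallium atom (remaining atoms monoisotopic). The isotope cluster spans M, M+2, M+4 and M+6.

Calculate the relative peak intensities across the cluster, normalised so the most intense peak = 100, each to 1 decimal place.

20.7 : 81.3 : 100.0 : 36.6

Element Bd pattern (n=2): 0.1444 : 0.4712 : 0.3844
Gallium pattern (n=1): 0.6010 : 0.3990
Convolve the two distributions (both contribute in 2-u steps):
  M: 0.1444×0.6010 = 0.086784
  M+2: 0.1444×0.3990 + 0.4712×0.6010 = 0.340807
  M+4: 0.4712×0.3990 + 0.3844×0.6010 = 0.419033
  M+6: 0.3844×0.3990 = 0.153376
Scale to base peak (0.419033) = 100: 20.7 : 81.3 : 100.0 : 36.6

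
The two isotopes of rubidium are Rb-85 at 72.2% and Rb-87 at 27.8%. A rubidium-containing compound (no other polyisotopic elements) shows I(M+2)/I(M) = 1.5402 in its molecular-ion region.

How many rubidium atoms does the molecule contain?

The M+2/M ratio from n Rb atoms is n · q/p = n · 0.278/0.722.
n = 1.5402 × 0.722/0.278 = 4.00 ≈ 4

4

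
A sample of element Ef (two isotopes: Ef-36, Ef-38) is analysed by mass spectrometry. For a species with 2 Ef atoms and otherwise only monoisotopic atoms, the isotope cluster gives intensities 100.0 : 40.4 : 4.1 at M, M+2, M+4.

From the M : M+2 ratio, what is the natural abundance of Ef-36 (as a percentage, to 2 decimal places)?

83.19%

If p is the fraction of Ef that is Ef-36, then I(M+2)/I(M) = [C(2,1)·p^1·(1−p)] / p^2 = 2·(1−p)/p = 40.4/100.0 = 0.4040
(1−p)/p = 0.4040/2 = 0.2020  ⇒  p = 1/(1 + 0.2020) = 0.8319
Ef-36: 83.19%, Ef-38: 16.81%.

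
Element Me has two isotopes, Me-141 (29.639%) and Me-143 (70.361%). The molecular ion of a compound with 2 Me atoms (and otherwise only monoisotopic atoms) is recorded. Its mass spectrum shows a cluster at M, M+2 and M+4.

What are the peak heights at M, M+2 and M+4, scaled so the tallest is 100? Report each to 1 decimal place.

17.7 : 84.2 : 100.0

Expanding (0.29639 + 0.70361)^2:
P(M) = 0.29639^2 = 0.087847
P(M+2) = 2 × 0.29639^1 × 0.70361^1 = 0.417086
P(M+4) = 0.70361^2 = 0.495067
The M+4 peak is largest (0.495067); scaling to 100 gives 17.7 : 84.2 : 100.0.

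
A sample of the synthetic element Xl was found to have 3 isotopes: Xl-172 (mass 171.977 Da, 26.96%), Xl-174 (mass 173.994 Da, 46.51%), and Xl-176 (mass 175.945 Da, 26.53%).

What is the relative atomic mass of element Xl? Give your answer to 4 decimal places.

Average mass = Σ (abundance × isotope mass) = 0.2696 × 171.977 + 0.4651 × 173.994 + 0.2653 × 175.945
= 46.36500 + 80.92461 + 46.67821 = 173.96782 Da

173.9678 Da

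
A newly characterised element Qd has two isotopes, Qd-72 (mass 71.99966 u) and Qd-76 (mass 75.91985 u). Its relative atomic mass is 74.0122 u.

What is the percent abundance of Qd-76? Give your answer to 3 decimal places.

51.338%

Writing the weighted mean with unknown fraction x of Qd-72:
71.99966·x + 75.91985·(1 − x) = 74.0122
(71.99966 − 75.91985)·x = 74.0122 − 75.91985
x = -1.90765 / -3.92019 = 0.48662 → 48.662% Qd-72, 51.338% Qd-76.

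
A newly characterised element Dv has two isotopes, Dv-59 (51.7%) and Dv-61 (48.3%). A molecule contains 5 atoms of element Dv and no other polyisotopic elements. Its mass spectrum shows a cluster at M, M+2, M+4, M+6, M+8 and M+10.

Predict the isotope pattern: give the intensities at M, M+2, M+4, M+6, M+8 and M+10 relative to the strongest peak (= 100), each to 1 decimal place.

11.5 : 53.5 : 100.0 : 93.4 : 43.6 : 8.2

Each Dv atom is independently Dv-59 (p = 0.517) or Dv-61 (q = 0.483); the cluster is the binomial expansion (p + q)^5.
P(M) = 0.517^5 = 0.036936
P(M+2) = 5 × 0.517^4 × 0.483^1 = 0.172536
P(M+4) = 10 × 0.517^3 × 0.483^2 = 0.322378
P(M+6) = 10 × 0.517^2 × 0.483^3 = 0.301177
P(M+8) = 5 × 0.517^1 × 0.483^4 = 0.140685
P(M+10) = 0.483^5 = 0.026287
The M+4 peak is largest (0.322378); scaling to 100 gives 11.5 : 53.5 : 100.0 : 93.4 : 43.6 : 8.2.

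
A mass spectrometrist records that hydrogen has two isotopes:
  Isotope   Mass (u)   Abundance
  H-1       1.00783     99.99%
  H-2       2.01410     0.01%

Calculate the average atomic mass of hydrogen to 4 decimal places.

Ar = Σ fᵢ·mᵢ = 0.9999 × 1.00783 + 0.0001 × 2.01410
= 1.007729 + 0.000201 = 1.007930 u

1.0079 u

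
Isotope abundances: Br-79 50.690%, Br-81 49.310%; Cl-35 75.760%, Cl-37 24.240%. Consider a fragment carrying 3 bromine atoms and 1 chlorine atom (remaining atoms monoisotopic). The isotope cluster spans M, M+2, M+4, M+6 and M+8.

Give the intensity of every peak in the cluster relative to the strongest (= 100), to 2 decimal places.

Bromine pattern (n=3): 0.13024674 : 0.3801026 : 0.36975457 : 0.11989609
Chlorine pattern (n=1): 0.7576 : 0.2424
Convolve the two distributions (both contribute in 2-u steps):
  M: 0.13024674×0.7576 = 0.098675
  M+2: 0.13024674×0.2424 + 0.3801026×0.7576 = 0.319538
  M+4: 0.3801026×0.2424 + 0.36975457×0.7576 = 0.372263
  M+6: 0.36975457×0.2424 + 0.11989609×0.7576 = 0.180462
  M+8: 0.11989609×0.2424 = 0.029063
Scale to base peak (0.372263) = 100: 26.51 : 85.84 : 100.00 : 48.48 : 7.81

26.51 : 85.84 : 100.00 : 48.48 : 7.81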